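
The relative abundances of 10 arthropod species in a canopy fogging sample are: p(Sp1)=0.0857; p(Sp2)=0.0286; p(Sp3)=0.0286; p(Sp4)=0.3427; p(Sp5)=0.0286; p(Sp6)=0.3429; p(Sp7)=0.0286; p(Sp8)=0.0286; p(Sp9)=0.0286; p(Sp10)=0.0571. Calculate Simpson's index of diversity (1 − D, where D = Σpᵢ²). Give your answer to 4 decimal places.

0.7495

D = 0.0857² + 0.0286² + 0.0286² + 0.3427² + 0.0286² + 0.3429² + 0.0286² + 0.0286² + 0.0286² + 0.0571² = 0.007344 + 0.000818 + 0.000818 + 0.117443 + 0.000818 + 0.117580 + 0.000818 + 0.000818 + 0.000818 + 0.003260 = 0.250536 (working shown to 6 dp, full precision carried).
So 1 − D = 0.749464, i.e. 0.7495 to 4 decimal places.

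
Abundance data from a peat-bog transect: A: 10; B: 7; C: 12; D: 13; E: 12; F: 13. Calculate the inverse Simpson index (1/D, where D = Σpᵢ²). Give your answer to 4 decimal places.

Total N = 10+7+12+13+12+13 = 67, so the proportions are 0.14925373, 0.10447761, 0.17910448, 0.19402985, 0.17910448, 0.19402985 (working shown to 8 dp, full precision carried).
D = 0.14925373² + 0.10447761² + 0.17910448² + 0.19402985² + 0.17910448² + 0.19402985² = 0.02227668 + 0.01091557 + 0.03207841 + 0.03764758 + 0.03207841 + 0.03764758 = 0.17264424.
So 1/D = 5.792258, i.e. 5.7923 to 4 decimal places.

5.7923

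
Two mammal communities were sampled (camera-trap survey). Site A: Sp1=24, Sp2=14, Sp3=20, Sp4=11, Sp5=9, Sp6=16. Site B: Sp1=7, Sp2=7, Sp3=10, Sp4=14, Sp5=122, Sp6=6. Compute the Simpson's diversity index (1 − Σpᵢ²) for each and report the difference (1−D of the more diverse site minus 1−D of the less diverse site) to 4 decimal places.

0.3713

Site A: N=94, proportions 0.255319, 0.148936, 0.212766, 0.117021, 0.095745, 0.170213, giving 1−D = 0.815527 (working shown to 6 dp, full precision carried).
Site B: N=166, proportions 0.042169, 0.042169, 0.060241, 0.084337, 0.73494, 0.036145, giving 1−D = 0.444259.
Difference = |0.815527 − 0.444259| = 0.371268, i.e. 0.3713 to 4 decimal places.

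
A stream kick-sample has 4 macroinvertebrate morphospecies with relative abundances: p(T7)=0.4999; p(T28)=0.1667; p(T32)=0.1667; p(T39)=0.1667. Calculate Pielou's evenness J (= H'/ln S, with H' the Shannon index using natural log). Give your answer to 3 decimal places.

0.896

H' = −Σ pᵢ ln pᵢ = −((-0.34660) + (-0.29865) + (-0.29865) + (-0.29865)) = 1.24256 (working shown to 5 dp, full precision carried).
With S = 4 species, ln S = 1.38629, so J = 1.24256/1.38629 = 0.89632, i.e. 0.896 to 3 decimal places.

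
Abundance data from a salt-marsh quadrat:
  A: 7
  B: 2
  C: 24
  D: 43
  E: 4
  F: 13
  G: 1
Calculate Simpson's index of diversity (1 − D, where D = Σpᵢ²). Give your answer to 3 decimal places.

0.699

Total N = 7+2+24+43+4+13+1 = 94, so the proportions are 0.07447, 0.02128, 0.25532, 0.45745, 0.04255, 0.1383, 0.01064 (working shown to 5 dp, full precision carried).
D = 0.07447² + 0.02128² + 0.25532² + 0.45745² + 0.04255² + 0.1383² + 0.01064² = 0.00555 + 0.00045 + 0.06519 + 0.20926 + 0.00181 + 0.01913 + 0.00011 = 0.30149.
So 1 − D = 0.69851, i.e. 0.699 to 3 decimal places.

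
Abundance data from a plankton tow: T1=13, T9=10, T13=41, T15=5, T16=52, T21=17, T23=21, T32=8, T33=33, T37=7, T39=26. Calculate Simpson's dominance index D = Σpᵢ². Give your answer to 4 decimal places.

0.1342

Total N = 13+10+41+5+52+17+21+8+33+7+26 = 233, so the proportions are 0.055794, 0.042918, 0.175966, 0.021459, 0.223176, 0.072961, 0.090129, 0.034335, 0.141631, 0.030043, 0.111588 (working shown to 6 dp, full precision carried).
D = 0.055794² + 0.042918² + 0.175966² + 0.021459² + 0.223176² + 0.072961² + 0.090129² + 0.034335² + 0.141631² + 0.030043² + 0.111588² = 0.003113 + 0.001842 + 0.030964 + 0.000460 + 0.049808 + 0.005323 + 0.008123 + 0.001179 + 0.020059 + 0.000903 + 0.012452 = 0.134226.
To 4 decimal places, D = 0.1342.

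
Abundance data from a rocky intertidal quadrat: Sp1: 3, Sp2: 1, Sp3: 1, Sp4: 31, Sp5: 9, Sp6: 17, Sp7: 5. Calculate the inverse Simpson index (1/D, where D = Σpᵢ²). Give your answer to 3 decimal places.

Total N = 3+1+1+31+9+17+5 = 67, so the proportions are 0.0447761, 0.0149254, 0.0149254, 0.4626866, 0.1343284, 0.2537313, 0.0746269 (working shown to 7 dp, full precision carried).
D = 0.0447761² + 0.0149254² + 0.0149254² + 0.4626866² + 0.1343284² + 0.2537313² + 0.0746269² = 0.0020049 + 0.0002228 + 0.0002228 + 0.2140789 + 0.0180441 + 0.0643796 + 0.0055692 = 0.3045222.
So 1/D = 3.28383, i.e. 3.284 to 3 decimal places.

3.284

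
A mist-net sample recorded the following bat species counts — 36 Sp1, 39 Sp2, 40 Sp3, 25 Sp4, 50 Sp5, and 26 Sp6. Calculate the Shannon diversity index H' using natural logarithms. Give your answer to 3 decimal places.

Total N = 36+39+40+25+50+26 = 216, so the proportions are 0.16667, 0.18056, 0.18519, 0.11574, 0.23148, 0.12037 (working shown to 5 dp, full precision carried).
Each pᵢ ln pᵢ term: 0.16667×(-1.79176)=-0.29863, 0.18056×(-1.71172)=-0.30906, 0.18519×(-1.68640)=-0.31230, 0.11574×(-2.15640)=-0.24958, 0.23148×(-1.46326)=-0.33872, 0.12037×(-2.11718)=-0.25485.
Sum = -1.76313, so H' = 1.763.

1.763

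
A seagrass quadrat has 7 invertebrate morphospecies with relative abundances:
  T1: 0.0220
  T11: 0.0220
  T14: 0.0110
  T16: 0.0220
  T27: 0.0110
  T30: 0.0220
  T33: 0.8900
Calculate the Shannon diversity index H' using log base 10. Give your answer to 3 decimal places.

Each pᵢ log₁₀ pᵢ term (working shown to 5 dp, full precision carried): 0.022×(-1.65758)=-0.03647, 0.022×(-1.65758)=-0.03647, 0.011×(-1.95861)=-0.02154, 0.022×(-1.65758)=-0.03647, 0.011×(-1.95861)=-0.02154, 0.022×(-1.65758)=-0.03647, 0.89×(-0.05061)=-0.04504.
Sum = -0.23400, so H' = 0.234.

0.234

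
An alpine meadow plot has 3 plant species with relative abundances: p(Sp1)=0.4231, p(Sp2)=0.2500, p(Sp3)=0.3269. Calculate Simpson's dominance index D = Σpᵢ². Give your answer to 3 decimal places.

0.348

D = 0.4231² + 0.25² + 0.3269² = 0.17901 + 0.06250 + 0.10686 = 0.34838 (working shown to 5 dp, full precision carried).
To 3 decimal places, D = 0.348.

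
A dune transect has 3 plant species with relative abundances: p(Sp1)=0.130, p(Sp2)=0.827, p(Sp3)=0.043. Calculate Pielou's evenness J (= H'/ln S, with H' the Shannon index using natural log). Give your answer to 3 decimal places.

0.508

H' = −Σ pᵢ ln pᵢ = −((-0.26523) + (-0.15709) + (-0.13530)) = 0.55762 (working shown to 5 dp, full precision carried).
With S = 3 species, ln S = 1.09861, so J = 0.55762/1.09861 = 0.50757, i.e. 0.508 to 3 decimal places.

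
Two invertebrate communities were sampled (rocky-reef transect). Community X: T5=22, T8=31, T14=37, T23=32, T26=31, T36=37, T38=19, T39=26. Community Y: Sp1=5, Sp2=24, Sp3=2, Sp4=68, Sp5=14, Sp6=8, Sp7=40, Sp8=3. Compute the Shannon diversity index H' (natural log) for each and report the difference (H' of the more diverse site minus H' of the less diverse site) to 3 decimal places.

0.476

Community X: N=235, proportions 0.09362, 0.13191, 0.15745, 0.13617, 0.13191, 0.15745, 0.08085, 0.11064, giving H' = 2.05671 (working shown to 5 dp, full precision carried).
Community Y: N=164, proportions 0.03049, 0.14634, 0.0122, 0.41463, 0.08537, 0.04878, 0.2439, 0.01829, giving H' = 1.58117.
Difference = |2.05671 − 1.58117| = 0.47554, i.e. 0.476 to 3 decimal places.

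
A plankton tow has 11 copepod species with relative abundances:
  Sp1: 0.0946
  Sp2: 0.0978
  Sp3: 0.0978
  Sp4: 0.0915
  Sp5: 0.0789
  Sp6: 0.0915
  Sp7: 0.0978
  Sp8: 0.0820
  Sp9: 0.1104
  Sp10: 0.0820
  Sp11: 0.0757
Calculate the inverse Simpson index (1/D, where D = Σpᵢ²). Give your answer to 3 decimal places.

D = 0.0946² + 0.0978² + 0.0978² + 0.0915² + 0.0789² + 0.0915² + 0.0978² + 0.082² + 0.1104² + 0.082² + 0.0757² = 0.00894916 + 0.00956484 + 0.00956484 + 0.00837225 + 0.00622521 + 0.00837225 + 0.00956484 + 0.00672400 + 0.01218816 + 0.00672400 + 0.00573049 = 0.09198004 (working shown to 8 dp, full precision carried).
So 1/D = 10.87192, i.e. 10.872 to 3 decimal places.

10.872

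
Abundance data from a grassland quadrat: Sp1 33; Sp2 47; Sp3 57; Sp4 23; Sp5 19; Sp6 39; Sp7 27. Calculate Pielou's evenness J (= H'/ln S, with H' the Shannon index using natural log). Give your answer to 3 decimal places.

0.967

Total N = 33+47+57+23+19+39+27 = 245, so the proportions are 0.13469, 0.19184, 0.23265, 0.09388, 0.07755, 0.15918, 0.1102 (working shown to 5 dp, full precision carried).
H' = −Σ pᵢ ln pᵢ = −((-0.27003) + (-0.31674) + (-0.33926) + (-0.22209) + (-0.19828) + (-0.29253) + (-0.24305)) = 1.88198.
With S = 7 species, ln S = 1.94591, so J = 1.88198/1.94591 = 0.96715, i.e. 0.967 to 3 decimal places.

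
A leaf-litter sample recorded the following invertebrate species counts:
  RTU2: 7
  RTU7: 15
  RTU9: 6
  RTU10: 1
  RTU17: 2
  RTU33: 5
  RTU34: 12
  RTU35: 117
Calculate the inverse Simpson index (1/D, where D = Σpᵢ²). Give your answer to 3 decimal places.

1.921

Total N = 7+15+6+1+2+5+12+117 = 165, so the proportions are 0.042424, 0.090909, 0.036364, 0.006061, 0.012121, 0.030303, 0.072727, 0.709091 (working shown to 6 dp, full precision carried).
D = 0.042424² + 0.090909² + 0.036364² + 0.006061² + 0.012121² + 0.030303² + 0.072727² + 0.709091² = 0.001800 + 0.008264 + 0.001322 + 0.000037 + 0.000147 + 0.000918 + 0.005289 + 0.502810 = 0.520588.
So 1/D = 1.92091, i.e. 1.921 to 3 decimal places.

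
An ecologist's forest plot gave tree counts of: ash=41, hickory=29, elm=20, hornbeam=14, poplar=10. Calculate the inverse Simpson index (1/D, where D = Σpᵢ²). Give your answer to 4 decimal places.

4.0385

Total N = 41+29+20+14+10 = 114, so the proportions are 0.35964912, 0.25438596, 0.1754386, 0.12280702, 0.0877193 (working shown to 8 dp, full precision carried).
D = 0.35964912² + 0.25438596² + 0.1754386² + 0.12280702² + 0.0877193² = 0.12934749 + 0.06471222 + 0.03077870 + 0.01508156 + 0.00769468 = 0.24761465.
So 1/D = 4.038533, i.e. 4.0385 to 4 decimal places.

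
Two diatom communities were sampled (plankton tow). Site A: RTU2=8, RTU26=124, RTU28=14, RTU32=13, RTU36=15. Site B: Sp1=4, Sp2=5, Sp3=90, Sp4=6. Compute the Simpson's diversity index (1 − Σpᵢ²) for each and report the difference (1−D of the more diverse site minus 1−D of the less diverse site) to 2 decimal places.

0.21

Site A: N=174, proportions 0.046, 0.7126, 0.0805, 0.0747, 0.0862, giving 1−D = 0.4705 (working shown to 4 dp, full precision carried).
Site B: N=105, proportions 0.0381, 0.0476, 0.8571, 0.0571, giving 1−D = 0.2583.
Difference = |0.4705 − 0.2583| = 0.2122, i.e. 0.21 to 2 decimal places.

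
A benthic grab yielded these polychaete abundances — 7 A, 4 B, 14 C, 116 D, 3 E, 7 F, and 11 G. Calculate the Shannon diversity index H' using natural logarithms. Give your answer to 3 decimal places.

1.070

Total N = 7+4+14+116+3+7+11 = 162, so the proportions are 0.04321, 0.02469, 0.08642, 0.71605, 0.01852, 0.04321, 0.0679 (working shown to 5 dp, full precision carried).
Each pᵢ ln pᵢ term: 0.04321×(-3.14169)=-0.13575, 0.02469×(-3.70130)=-0.09139, 0.08642×(-2.44854)=-0.21160, 0.71605×(-0.33401)=-0.23916, 0.01852×(-3.98898)=-0.07387, 0.04321×(-3.14169)=-0.13575, 0.0679×(-2.68970)=-0.18263.
Sum = -1.07017, so H' = 1.070.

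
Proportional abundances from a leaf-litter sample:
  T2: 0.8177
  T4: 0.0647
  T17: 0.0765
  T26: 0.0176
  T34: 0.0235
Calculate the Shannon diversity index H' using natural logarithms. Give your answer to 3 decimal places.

Each pᵢ ln pᵢ term (working shown to 5 dp, full precision carried): 0.8177×(-0.20126)=-0.16457, 0.0647×(-2.73799)=-0.17715, 0.0765×(-2.57046)=-0.19664, 0.0176×(-4.03986)=-0.07110, 0.0235×(-3.75075)=-0.08814.
Sum = -0.69760, so H' = 0.698.

0.698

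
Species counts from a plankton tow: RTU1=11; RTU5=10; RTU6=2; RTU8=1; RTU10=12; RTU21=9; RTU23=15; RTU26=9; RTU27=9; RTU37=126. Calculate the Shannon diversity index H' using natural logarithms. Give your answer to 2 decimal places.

Total N = 11+10+2+1+12+9+15+9+9+126 = 204, so the proportions are 0.0539, 0.049, 0.0098, 0.0049, 0.0588, 0.0441, 0.0735, 0.0441, 0.0441, 0.6176 (working shown to 4 dp, full precision carried).
Each pᵢ ln pᵢ term: 0.0539×(-2.9202)=-0.1575, 0.049×(-3.0155)=-0.1478, 0.0098×(-4.6250)=-0.0453, 0.0049×(-5.3181)=-0.0261, 0.0588×(-2.8332)=-0.1667, 0.0441×(-3.1209)=-0.1377, 0.0735×(-2.6101)=-0.1919, 0.0441×(-3.1209)=-0.1377, 0.0441×(-3.1209)=-0.1377, 0.6176×(-0.4818)=-0.2976.
Sum = -1.4459, so H' = 1.45.

1.45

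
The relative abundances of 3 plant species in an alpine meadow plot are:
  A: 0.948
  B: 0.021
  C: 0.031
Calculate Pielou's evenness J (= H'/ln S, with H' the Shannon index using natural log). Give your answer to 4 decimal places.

0.2179

H' = −Σ pᵢ ln pᵢ = −((-0.050624) + (-0.081128) + (-0.107687)) = 0.239439 (working shown to 6 dp, full precision carried).
With S = 3 species, ln S = 1.098612, so J = 0.239439/1.098612 = 0.217946, i.e. 0.2179 to 4 decimal places.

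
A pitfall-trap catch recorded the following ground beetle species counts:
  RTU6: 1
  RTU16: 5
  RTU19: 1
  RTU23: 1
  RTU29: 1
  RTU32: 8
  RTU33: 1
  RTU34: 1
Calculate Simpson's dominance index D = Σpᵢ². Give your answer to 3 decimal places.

0.263

Total N = 1+5+1+1+1+8+1+1 = 19, so the proportions are 0.05263, 0.26316, 0.05263, 0.05263, 0.05263, 0.42105, 0.05263, 0.05263 (working shown to 5 dp, full precision carried).
D = 0.05263² + 0.26316² + 0.05263² + 0.05263² + 0.05263² + 0.42105² + 0.05263² + 0.05263² = 0.00277 + 0.06925 + 0.00277 + 0.00277 + 0.00277 + 0.17729 + 0.00277 + 0.00277 = 0.26316.
To 3 decimal places, D = 0.263.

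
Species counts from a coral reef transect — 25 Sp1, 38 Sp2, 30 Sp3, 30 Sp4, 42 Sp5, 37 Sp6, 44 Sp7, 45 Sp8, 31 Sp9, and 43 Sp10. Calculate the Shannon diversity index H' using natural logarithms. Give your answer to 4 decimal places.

Total N = 25+38+30+30+42+37+44+45+31+43 = 365, so the proportions are 0.068493, 0.10411, 0.082192, 0.082192, 0.115068, 0.10137, 0.120548, 0.123288, 0.084932, 0.117808 (working shown to 6 dp, full precision carried).
Each pᵢ ln pᵢ term: 0.068493×(-2.681022)=-0.183632, 0.10411×(-2.262311)=-0.235528, 0.082192×(-2.498700)=-0.205373, 0.082192×(-2.498700)=-0.205373, 0.115068×(-2.162228)=-0.248804, 0.10137×(-2.288979)=-0.232034, 0.120548×(-2.115708)=-0.255044, 0.123288×(-2.093235)=-0.258070, 0.084932×(-2.465910)=-0.209433, 0.117808×(-2.138697)=-0.251956.
Sum = -2.285247, so H' = 2.2852.

2.2852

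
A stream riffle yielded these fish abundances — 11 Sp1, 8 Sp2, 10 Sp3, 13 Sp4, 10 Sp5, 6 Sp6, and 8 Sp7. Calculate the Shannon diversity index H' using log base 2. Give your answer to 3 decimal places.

Total N = 11+8+10+13+10+6+8 = 66, so the proportions are 0.16667, 0.12121, 0.15152, 0.19697, 0.15152, 0.09091, 0.12121 (working shown to 5 dp, full precision carried).
Each pᵢ log₂ pᵢ term: 0.16667×(-2.58496)=-0.43083, 0.12121×(-3.04439)=-0.36902, 0.15152×(-2.72247)=-0.41249, 0.19697×(-2.34395)=-0.46169, 0.15152×(-2.72247)=-0.41249, 0.09091×(-3.45943)=-0.31449, 0.12121×(-3.04439)=-0.36902.
Sum = -2.77003, so H' = 2.770.

2.770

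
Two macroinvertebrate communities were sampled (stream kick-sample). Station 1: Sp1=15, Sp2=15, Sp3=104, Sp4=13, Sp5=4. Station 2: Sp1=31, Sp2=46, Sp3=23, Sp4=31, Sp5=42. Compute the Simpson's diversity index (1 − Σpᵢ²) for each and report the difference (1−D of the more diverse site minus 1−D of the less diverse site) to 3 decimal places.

0.291

Station 1: N=151, proportions 0.09934, 0.09934, 0.68874, 0.08609, 0.02649, giving 1−D = 0.49779 (working shown to 5 dp, full precision carried).
Station 2: N=173, proportions 0.17919, 0.2659, 0.13295, 0.17919, 0.24277, giving 1−D = 0.78847.
Difference = |0.49779 − 0.78847| = 0.29068, i.e. 0.291 to 3 decimal places.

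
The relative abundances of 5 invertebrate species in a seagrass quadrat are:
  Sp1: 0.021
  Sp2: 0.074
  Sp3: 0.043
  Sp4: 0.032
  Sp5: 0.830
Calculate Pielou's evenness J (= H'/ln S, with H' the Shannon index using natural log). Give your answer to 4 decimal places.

0.4187

H' = −Σ pᵢ ln pᵢ = −((-0.081128) + (-0.192673) + (-0.135302) + (-0.110145) + (-0.154654)) = 0.673901 (working shown to 6 dp, full precision carried).
With S = 5 species, ln S = 1.609438, so J = 0.673901/1.609438 = 0.418718, i.e. 0.4187 to 4 decimal places.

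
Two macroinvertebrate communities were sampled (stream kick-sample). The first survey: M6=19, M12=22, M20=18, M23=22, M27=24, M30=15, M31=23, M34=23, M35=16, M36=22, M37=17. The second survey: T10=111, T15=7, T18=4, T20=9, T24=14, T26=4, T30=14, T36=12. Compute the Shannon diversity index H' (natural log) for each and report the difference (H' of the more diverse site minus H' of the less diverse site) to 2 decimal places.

The first survey: N=221, proportions 0.08597, 0.09955, 0.08145, 0.09955, 0.1086, 0.06787, 0.10407, 0.10407, 0.0724, 0.09955, 0.07692, giving H' = 2.38625 (working shown to 5 dp, full precision carried).
The second survey: N=175, proportions 0.63429, 0.04, 0.02286, 0.05143, 0.08, 0.02286, 0.08, 0.06857, giving H' = 1.33075.
Difference = |2.38625 − 1.33075| = 1.05550, i.e. 1.06 to 2 decimal places.

1.06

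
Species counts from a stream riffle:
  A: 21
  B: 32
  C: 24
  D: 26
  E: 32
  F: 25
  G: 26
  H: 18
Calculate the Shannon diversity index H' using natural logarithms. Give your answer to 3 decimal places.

Total N = 21+32+24+26+32+25+26+18 = 204, so the proportions are 0.10294, 0.15686, 0.11765, 0.12745, 0.15686, 0.12255, 0.12745, 0.08824 (working shown to 5 dp, full precision carried).
Each pᵢ ln pᵢ term: 0.10294×(-2.27360)=-0.23405, 0.15686×(-1.85238)=-0.29057, 0.11765×(-2.14007)=-0.25177, 0.12745×(-2.06002)=-0.26255, 0.15686×(-1.85238)=-0.29057, 0.12255×(-2.09924)=-0.25726, 0.12745×(-2.06002)=-0.26255, 0.08824×(-2.42775)=-0.21421.
Sum = -2.06354, so H' = 2.064.

2.064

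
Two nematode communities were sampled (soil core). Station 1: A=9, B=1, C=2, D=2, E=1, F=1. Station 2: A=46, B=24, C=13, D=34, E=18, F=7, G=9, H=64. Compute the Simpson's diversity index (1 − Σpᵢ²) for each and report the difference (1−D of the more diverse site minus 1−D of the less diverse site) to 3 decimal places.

Station 1: N=16, proportions 0.5625, 0.0625, 0.125, 0.125, 0.0625, 0.0625, giving 1−D = 0.640625 (working shown to 6 dp, full precision carried).
Station 2: N=215, proportions 0.213953, 0.111628, 0.060465, 0.15814, 0.083721, 0.032558, 0.04186, 0.297674, giving 1−D = 0.814667.
Difference = |0.640625 − 0.814667| = 0.174042, i.e. 0.174 to 3 decimal places.

0.174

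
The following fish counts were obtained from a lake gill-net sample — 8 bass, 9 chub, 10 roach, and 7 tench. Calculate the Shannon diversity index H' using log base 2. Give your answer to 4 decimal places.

1.9875

Total N = 8+9+10+7 = 34, so the proportions are 0.235294, 0.264706, 0.294118, 0.205882 (working shown to 6 dp, full precision carried).
Each pᵢ log₂ pᵢ term: 0.235294×(-2.087463)=-0.491168, 0.264706×(-1.917538)=-0.507584, 0.294118×(-1.765535)=-0.519275, 0.205882×(-2.280108)=-0.469434.
Sum = -1.987460, so H' = 1.9875.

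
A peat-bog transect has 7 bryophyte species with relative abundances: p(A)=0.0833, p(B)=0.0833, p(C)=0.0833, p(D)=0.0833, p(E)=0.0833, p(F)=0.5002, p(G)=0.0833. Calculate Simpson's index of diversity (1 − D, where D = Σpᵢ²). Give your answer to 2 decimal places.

0.71

D = 0.0833² + 0.0833² + 0.0833² + 0.0833² + 0.0833² + 0.5002² + 0.0833² = 0.0069 + 0.0069 + 0.0069 + 0.0069 + 0.0069 + 0.2502 + 0.0069 = 0.2918 (working shown to 4 dp, full precision carried).
So 1 − D = 0.7082, i.e. 0.71 to 2 decimal places.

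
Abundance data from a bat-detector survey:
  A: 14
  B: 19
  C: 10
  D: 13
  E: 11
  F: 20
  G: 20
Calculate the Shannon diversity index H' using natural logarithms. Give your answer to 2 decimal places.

1.91

Total N = 14+19+10+13+11+20+20 = 107, so the proportions are 0.1308, 0.1776, 0.0935, 0.1215, 0.1028, 0.1869, 0.1869 (working shown to 4 dp, full precision carried).
Each pᵢ ln pᵢ term: 0.1308×(-2.0338)=-0.2661, 0.1776×(-1.7284)=-0.3069, 0.0935×(-2.3702)=-0.2215, 0.1215×(-2.1079)=-0.2561, 0.1028×(-2.2749)=-0.2339, 0.1869×(-1.6771)=-0.3135, 0.1869×(-1.6771)=-0.3135.
Sum = -1.9115, so H' = 1.91.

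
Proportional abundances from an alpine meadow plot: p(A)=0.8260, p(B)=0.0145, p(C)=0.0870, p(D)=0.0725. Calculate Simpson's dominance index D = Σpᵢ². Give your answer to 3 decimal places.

0.695

D = 0.826² + 0.0145² + 0.087² + 0.0725² = 0.68228 + 0.00021 + 0.00757 + 0.00526 = 0.69531 (working shown to 5 dp, full precision carried).
To 3 decimal places, D = 0.695.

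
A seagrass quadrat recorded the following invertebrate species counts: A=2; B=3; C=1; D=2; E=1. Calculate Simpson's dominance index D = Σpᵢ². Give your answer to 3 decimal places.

Total N = 2+3+1+2+1 = 9, so the proportions are 0.22222, 0.33333, 0.11111, 0.22222, 0.11111 (working shown to 5 dp, full precision carried).
D = 0.22222² + 0.33333² + 0.11111² + 0.22222² + 0.11111² = 0.04938 + 0.11111 + 0.01235 + 0.04938 + 0.01235 = 0.23457.
To 3 decimal places, D = 0.235.

0.235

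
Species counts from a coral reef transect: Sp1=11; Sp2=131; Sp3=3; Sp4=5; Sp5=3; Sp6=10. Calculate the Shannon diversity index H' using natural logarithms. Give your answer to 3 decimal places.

0.783

Total N = 11+131+3+5+3+10 = 163, so the proportions are 0.06748, 0.80368, 0.0184, 0.03067, 0.0184, 0.06135 (working shown to 5 dp, full precision carried).
Each pᵢ ln pᵢ term: 0.06748×(-2.69585)=-0.18193, 0.80368×(-0.21855)=-0.17565, 0.0184×(-3.99514)=-0.07353, 0.03067×(-3.48431)=-0.10688, 0.0184×(-3.99514)=-0.07353, 0.06135×(-2.79117)=-0.17124.
Sum = -0.78275, so H' = 0.783.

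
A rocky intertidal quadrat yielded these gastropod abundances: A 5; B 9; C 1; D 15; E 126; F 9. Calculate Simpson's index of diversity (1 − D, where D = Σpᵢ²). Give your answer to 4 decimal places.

Total N = 5+9+1+15+126+9 = 165, so the proportions are 0.030303, 0.054545, 0.006061, 0.090909, 0.763636, 0.054545 (working shown to 6 dp, full precision carried).
D = 0.030303² + 0.054545² + 0.006061² + 0.090909² + 0.763636² + 0.054545² = 0.000918 + 0.002975 + 0.000037 + 0.008264 + 0.583140 + 0.002975 = 0.598310.
So 1 − D = 0.401690, i.e. 0.4017 to 4 decimal places.

0.4017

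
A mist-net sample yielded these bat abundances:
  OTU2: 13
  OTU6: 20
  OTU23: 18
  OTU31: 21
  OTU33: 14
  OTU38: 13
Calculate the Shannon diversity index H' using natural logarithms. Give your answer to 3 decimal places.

1.772

Total N = 13+20+18+21+14+13 = 99, so the proportions are 0.13131, 0.20202, 0.18182, 0.21212, 0.14141, 0.13131 (working shown to 5 dp, full precision carried).
Each pᵢ ln pᵢ term: 0.13131×(-2.03017)=-0.26659, 0.20202×(-1.59939)=-0.32311, 0.18182×(-1.70475)=-0.30995, 0.21212×(-1.55060)=-0.32891, 0.14141×(-1.95606)=-0.27661, 0.13131×(-2.03017)=-0.26659.
Sum = -1.77177, so H' = 1.772.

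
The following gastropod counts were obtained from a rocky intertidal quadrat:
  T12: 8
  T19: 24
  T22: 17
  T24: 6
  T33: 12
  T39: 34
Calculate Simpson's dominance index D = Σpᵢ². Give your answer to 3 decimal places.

0.222

Total N = 8+24+17+6+12+34 = 101, so the proportions are 0.07921, 0.23762, 0.16832, 0.05941, 0.11881, 0.33663 (working shown to 5 dp, full precision carried).
D = 0.07921² + 0.23762² + 0.16832² + 0.05941² + 0.11881² + 0.33663² = 0.00627 + 0.05647 + 0.02833 + 0.00353 + 0.01412 + 0.11332 = 0.22204.
To 3 decimal places, D = 0.222.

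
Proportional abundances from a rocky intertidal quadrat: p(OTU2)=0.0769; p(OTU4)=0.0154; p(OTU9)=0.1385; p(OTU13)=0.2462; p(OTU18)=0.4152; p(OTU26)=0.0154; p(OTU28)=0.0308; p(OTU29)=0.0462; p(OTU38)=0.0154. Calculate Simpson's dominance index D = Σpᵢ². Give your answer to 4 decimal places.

0.2619

D = 0.0769² + 0.0154² + 0.1385² + 0.2462² + 0.4152² + 0.0154² + 0.0308² + 0.0462² + 0.0154² = 0.005914 + 0.000237 + 0.019182 + 0.060614 + 0.172391 + 0.000237 + 0.000949 + 0.002134 + 0.000237 = 0.261896 (working shown to 6 dp, full precision carried).
To 4 decimal places, D = 0.2619.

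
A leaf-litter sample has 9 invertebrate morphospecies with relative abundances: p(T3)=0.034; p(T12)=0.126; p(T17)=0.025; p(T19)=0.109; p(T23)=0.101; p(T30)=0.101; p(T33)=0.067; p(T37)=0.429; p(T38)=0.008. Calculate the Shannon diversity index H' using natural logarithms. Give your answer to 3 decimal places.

Each pᵢ ln pᵢ term (working shown to 5 dp, full precision carried): 0.034×(-3.38139)=-0.11497, 0.126×(-2.07147)=-0.26101, 0.025×(-3.68888)=-0.09222, 0.109×(-2.21641)=-0.24159, 0.101×(-2.29263)=-0.23156, 0.101×(-2.29263)=-0.23156, 0.067×(-2.70306)=-0.18111, 0.429×(-0.84630)=-0.36306, 0.008×(-4.82831)=-0.03863.
Sum = -1.75569, so H' = 1.756.

1.756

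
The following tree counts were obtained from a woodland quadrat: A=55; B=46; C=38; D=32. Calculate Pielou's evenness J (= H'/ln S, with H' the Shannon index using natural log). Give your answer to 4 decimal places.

Total N = 55+46+38+32 = 171, so the proportions are 0.321637, 0.269006, 0.222222, 0.187135 (working shown to 6 dp, full precision carried).
H' = −Σ pᵢ ln pᵢ = −((-0.364843) + (-0.353211) + (-0.334239) + (-0.313624)) = 1.365917.
With S = 4 species, ln S = 1.386294, so J = 1.365917/1.386294 = 0.985301, i.e. 0.9853 to 4 decimal places.

0.9853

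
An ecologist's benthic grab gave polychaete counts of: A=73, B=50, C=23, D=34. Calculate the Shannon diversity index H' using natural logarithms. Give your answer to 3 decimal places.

Total N = 73+50+23+34 = 180, so the proportions are 0.40556, 0.27778, 0.12778, 0.18889 (working shown to 5 dp, full precision carried).
Each pᵢ ln pᵢ term: 0.40556×(-0.90250)=-0.36601, 0.27778×(-1.28093)=-0.35581, 0.12778×(-2.05746)=-0.26290, 0.18889×(-1.66660)=-0.31480.
Sum = -1.29953, so H' = 1.300.

1.300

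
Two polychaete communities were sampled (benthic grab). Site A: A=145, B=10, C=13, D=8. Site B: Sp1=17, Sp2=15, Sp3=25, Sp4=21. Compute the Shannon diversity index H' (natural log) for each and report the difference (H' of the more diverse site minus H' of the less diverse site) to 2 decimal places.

Site A: N=176, proportions 0.823864, 0.056818, 0.073864, 0.045455, giving H' = 0.655529 (working shown to 6 dp, full precision carried).
Site B: N=78, proportions 0.217949, 0.192308, 0.320513, 0.269231, giving H' = 1.367065.
Difference = |0.655529 − 1.367065| = 0.711536, i.e. 0.71 to 2 decimal places.

0.71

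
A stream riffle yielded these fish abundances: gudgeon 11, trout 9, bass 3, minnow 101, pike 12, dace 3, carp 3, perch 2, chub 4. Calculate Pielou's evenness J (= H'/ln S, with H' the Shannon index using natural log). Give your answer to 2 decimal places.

0.56

Total N = 11+9+3+101+12+3+3+2+4 = 148, so the proportions are 0.0743, 0.0608, 0.0203, 0.6824, 0.0811, 0.0203, 0.0203, 0.0135, 0.027 (working shown to 4 dp, full precision carried).
H' = −Σ pᵢ ln pᵢ = −((-0.1932) + (-0.1703) + (-0.0790) + (-0.2608) + (-0.2037) + (-0.0790) + (-0.0790) + (-0.0582) + (-0.0976)) = 1.2207.
With S = 9 species, ln S = 2.1972, so J = 1.2207/2.1972 = 0.5556, i.e. 0.56 to 2 decimal places.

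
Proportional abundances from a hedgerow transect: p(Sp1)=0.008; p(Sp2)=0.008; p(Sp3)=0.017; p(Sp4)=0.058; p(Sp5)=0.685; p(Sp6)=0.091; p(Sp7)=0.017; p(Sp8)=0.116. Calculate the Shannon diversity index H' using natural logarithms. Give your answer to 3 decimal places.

Each pᵢ ln pᵢ term (working shown to 5 dp, full precision carried): 0.008×(-4.82831)=-0.03863, 0.008×(-4.82831)=-0.03863, 0.017×(-4.07454)=-0.06927, 0.058×(-2.84731)=-0.16514, 0.685×(-0.37834)=-0.25916, 0.091×(-2.39690)=-0.21812, 0.017×(-4.07454)=-0.06927, 0.116×(-2.15417)=-0.24988.
Sum = -1.10809, so H' = 1.108.

1.108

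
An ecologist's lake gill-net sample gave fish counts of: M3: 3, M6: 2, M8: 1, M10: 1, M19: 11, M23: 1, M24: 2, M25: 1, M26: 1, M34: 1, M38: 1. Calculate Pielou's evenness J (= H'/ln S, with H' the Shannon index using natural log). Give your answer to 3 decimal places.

0.801

Total N = 3+2+1+1+11+1+2+1+1+1+1 = 25, so the proportions are 0.12, 0.08, 0.04, 0.04, 0.44, 0.04, 0.08, 0.04, 0.04, 0.04, 0.04 (working shown to 5 dp, full precision carried).
H' = −Σ pᵢ ln pᵢ = −((-0.25443) + (-0.20206) + (-0.12876) + (-0.12876) + (-0.36123) + (-0.12876) + (-0.20206) + (-0.12876) + (-0.12876) + (-0.12876) + (-0.12876)) = 1.92106.
With S = 11 species, ln S = 2.39790, so J = 1.92106/2.39790 = 0.80115, i.e. 0.801 to 3 decimal places.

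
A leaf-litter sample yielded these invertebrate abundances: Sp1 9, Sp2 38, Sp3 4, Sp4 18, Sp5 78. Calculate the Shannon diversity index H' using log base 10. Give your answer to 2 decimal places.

0.53

Total N = 9+38+4+18+78 = 147, so the proportions are 0.0612, 0.2585, 0.0272, 0.1224, 0.5306 (working shown to 4 dp, full precision carried).
Each pᵢ log₁₀ pᵢ term: 0.0612×(-1.2131)=-0.0743, 0.2585×(-0.5875)=-0.1519, 0.0272×(-1.5653)=-0.0426, 0.1224×(-0.9120)=-0.1117, 0.5306×(-0.2752)=-0.1460.
Sum = -0.5265, so H' = 0.53.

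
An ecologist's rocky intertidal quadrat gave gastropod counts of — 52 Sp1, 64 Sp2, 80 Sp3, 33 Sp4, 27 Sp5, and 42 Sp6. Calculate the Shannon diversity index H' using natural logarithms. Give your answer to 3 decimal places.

Total N = 52+64+80+33+27+42 = 298, so the proportions are 0.1745, 0.21477, 0.26846, 0.11074, 0.0906, 0.14094 (working shown to 5 dp, full precision carried).
Each pᵢ ln pᵢ term: 0.1745×(-1.74585)=-0.30464, 0.21477×(-1.53821)=-0.33035, 0.26846×(-1.31507)=-0.35304, 0.11074×(-2.20059)=-0.24369, 0.0906×(-2.40126)=-0.21756, 0.14094×(-1.95942)=-0.27616.
Sum = -1.72545, so H' = 1.725.

1.725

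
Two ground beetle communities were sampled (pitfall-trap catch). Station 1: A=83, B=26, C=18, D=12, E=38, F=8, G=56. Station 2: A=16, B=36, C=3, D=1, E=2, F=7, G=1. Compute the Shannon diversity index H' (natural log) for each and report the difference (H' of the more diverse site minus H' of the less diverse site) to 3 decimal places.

0.408

Station 1: N=241, proportions 0.3444, 0.10788, 0.07469, 0.04979, 0.15768, 0.0332, 0.23237, giving H' = 1.69391 (working shown to 5 dp, full precision carried).
Station 2: N=66, proportions 0.24242, 0.54545, 0.04545, 0.01515, 0.0303, 0.10606, 0.01515, giving H' = 1.28554.
Difference = |1.69391 − 1.28554| = 0.40837, i.e. 0.408 to 3 decimal places.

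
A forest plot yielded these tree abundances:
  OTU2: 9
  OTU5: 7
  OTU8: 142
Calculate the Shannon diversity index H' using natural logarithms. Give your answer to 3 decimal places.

0.397

Total N = 9+7+142 = 158, so the proportions are 0.05696, 0.0443, 0.89873 (working shown to 5 dp, full precision carried).
Each pᵢ ln pᵢ term: 0.05696×(-2.86537)=-0.16322, 0.0443×(-3.11668)=-0.13808, 0.89873×(-0.10677)=-0.09596.
Sum = -0.39725, so H' = 0.397.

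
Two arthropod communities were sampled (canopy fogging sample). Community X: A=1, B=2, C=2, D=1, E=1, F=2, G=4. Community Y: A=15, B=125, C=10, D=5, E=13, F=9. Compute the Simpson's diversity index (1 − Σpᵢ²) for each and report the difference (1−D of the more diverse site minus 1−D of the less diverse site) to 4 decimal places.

0.3345

Community X: N=13, proportions 0.076923, 0.153846, 0.153846, 0.076923, 0.076923, 0.153846, 0.307692, giving 1−D = 0.816568 (working shown to 6 dp, full precision carried).
Community Y: N=177, proportions 0.084746, 0.706215, 0.056497, 0.028249, 0.073446, 0.050847, giving 1−D = 0.482109.
Difference = |0.816568 − 0.482109| = 0.334459, i.e. 0.3345 to 4 decimal places.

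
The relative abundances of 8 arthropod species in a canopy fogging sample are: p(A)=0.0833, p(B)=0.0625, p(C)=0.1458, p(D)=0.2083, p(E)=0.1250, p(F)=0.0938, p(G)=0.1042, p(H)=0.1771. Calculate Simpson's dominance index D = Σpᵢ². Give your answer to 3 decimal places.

D = 0.0833² + 0.0625² + 0.1458² + 0.2083² + 0.125² + 0.0938² + 0.1042² + 0.1771² = 0.00694 + 0.00391 + 0.02126 + 0.04339 + 0.01562 + 0.00880 + 0.01086 + 0.03136 = 0.14214 (working shown to 5 dp, full precision carried).
To 3 decimal places, D = 0.142.

0.142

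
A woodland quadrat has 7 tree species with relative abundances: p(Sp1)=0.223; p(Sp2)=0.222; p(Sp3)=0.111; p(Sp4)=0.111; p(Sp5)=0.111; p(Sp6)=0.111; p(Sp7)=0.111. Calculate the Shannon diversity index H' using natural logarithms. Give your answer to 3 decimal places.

1.889

Each pᵢ ln pᵢ term (working shown to 5 dp, full precision carried): 0.223×(-1.50058)=-0.33463, 0.222×(-1.50508)=-0.33413, 0.111×(-2.19823)=-0.24400, 0.111×(-2.19823)=-0.24400, 0.111×(-2.19823)=-0.24400, 0.111×(-2.19823)=-0.24400, 0.111×(-2.19823)=-0.24400.
Sum = -1.88877, so H' = 1.889.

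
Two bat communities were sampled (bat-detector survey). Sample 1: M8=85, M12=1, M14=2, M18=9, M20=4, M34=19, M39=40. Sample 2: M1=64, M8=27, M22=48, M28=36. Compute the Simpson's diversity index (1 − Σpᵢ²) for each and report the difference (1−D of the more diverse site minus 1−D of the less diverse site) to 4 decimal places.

Sample 1: N=160, proportions 0.53125, 0.00625, 0.0125, 0.05625, 0.025, 0.11875, 0.25, giving 1−D = 0.637188 (working shown to 6 dp, full precision carried).
Sample 2: N=175, proportions 0.365714, 0.154286, 0.274286, 0.205714, giving 1−D = 0.724898.
Difference = |0.637188 − 0.724898| = 0.087710, i.e. 0.0877 to 4 decimal places.

0.0877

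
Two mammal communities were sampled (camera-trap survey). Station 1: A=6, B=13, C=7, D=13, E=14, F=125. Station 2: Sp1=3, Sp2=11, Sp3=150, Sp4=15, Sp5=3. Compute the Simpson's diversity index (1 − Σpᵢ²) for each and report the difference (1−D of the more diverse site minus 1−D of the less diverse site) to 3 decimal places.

0.178

Station 1: N=178, proportions 0.033708, 0.073034, 0.039326, 0.073034, 0.078652, 0.702247, giving 1−D = 0.487312 (working shown to 6 dp, full precision carried).
Station 2: N=182, proportions 0.016484, 0.06044, 0.824176, 0.082418, 0.016484, giving 1−D = 0.309745.
Difference = |0.487312 − 0.309745| = 0.177567, i.e. 0.178 to 3 decimal places.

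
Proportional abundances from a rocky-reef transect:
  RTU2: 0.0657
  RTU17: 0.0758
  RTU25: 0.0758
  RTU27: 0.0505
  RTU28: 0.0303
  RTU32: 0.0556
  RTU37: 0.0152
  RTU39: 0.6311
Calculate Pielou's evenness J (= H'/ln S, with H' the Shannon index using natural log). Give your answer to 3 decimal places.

0.645

H' = −Σ pᵢ ln pᵢ = −((-0.17888) + (-0.19554) + (-0.19554) + (-0.15078) + (-0.10595) + (-0.16066) + (-0.06363) + (-0.29049)) = 1.34147 (working shown to 5 dp, full precision carried).
With S = 8 species, ln S = 2.07944, so J = 1.34147/2.07944 = 0.64511, i.e. 0.645 to 3 decimal places.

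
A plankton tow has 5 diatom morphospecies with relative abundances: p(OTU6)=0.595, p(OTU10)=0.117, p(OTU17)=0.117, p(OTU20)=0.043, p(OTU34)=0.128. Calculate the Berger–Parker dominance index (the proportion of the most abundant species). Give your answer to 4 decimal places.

The largest proportion is 0.595, i.e. d = 0.5950 to 4 decimal places.

0.5950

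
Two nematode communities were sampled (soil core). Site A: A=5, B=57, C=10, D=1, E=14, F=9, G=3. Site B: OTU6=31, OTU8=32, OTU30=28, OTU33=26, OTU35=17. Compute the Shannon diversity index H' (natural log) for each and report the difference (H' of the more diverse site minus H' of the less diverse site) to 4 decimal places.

Site A: N=99, proportions 0.050505, 0.575758, 0.10101, 0.010101, 0.141414, 0.090909, 0.030303, giving H' = 1.347194 (working shown to 6 dp, full precision carried).
Site B: N=134, proportions 0.231343, 0.238806, 0.208955, 0.19403, 0.126866, giving H' = 1.587884.
Difference = |1.347194 − 1.587884| = 0.240690, i.e. 0.2407 to 4 decimal places.

0.2407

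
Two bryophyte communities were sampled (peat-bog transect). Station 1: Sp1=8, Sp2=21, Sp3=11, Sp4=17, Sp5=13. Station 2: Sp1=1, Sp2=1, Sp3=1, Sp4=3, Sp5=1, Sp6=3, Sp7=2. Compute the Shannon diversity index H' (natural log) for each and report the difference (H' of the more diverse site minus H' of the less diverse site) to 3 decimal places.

0.264

Station 1: N=70, proportions 0.114286, 0.3, 0.157143, 0.242857, 0.185714, giving H' = 1.556262 (working shown to 6 dp, full precision carried).
Station 2: N=12, proportions 0.083333, 0.083333, 0.083333, 0.25, 0.083333, 0.25, 0.166667, giving H' = 1.820076.
Difference = |1.556262 − 1.820076| = 0.263814, i.e. 0.264 to 3 decimal places.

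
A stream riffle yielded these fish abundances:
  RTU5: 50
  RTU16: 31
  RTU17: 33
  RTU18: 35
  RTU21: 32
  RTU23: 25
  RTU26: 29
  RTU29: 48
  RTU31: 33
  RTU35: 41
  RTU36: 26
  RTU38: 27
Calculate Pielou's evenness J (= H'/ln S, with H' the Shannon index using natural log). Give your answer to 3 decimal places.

Total N = 50+31+33+35+32+25+29+48+33+41+26+27 = 410, so the proportions are 0.12195, 0.07561, 0.08049, 0.08537, 0.07805, 0.06098, 0.07073, 0.11707, 0.08049, 0.1, 0.06341, 0.06585 (working shown to 5 dp, full precision carried).
H' = −Σ pᵢ ln pᵢ = −((-0.25660) + (-0.19524) + (-0.20280) + (-0.21007) + (-0.19906) + (-0.17057) + (-0.18736) + (-0.25112) + (-0.20280) + (-0.23026) + (-0.17490) + (-0.17914)) = 2.45991.
With S = 12 species, ln S = 2.48491, so J = 2.45991/2.48491 = 0.98994, i.e. 0.990 to 3 decimal places.

0.990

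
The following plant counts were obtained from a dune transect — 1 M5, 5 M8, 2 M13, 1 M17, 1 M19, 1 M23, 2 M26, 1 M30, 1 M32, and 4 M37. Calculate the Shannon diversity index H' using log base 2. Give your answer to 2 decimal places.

Total N = 1+5+2+1+1+1+2+1+1+4 = 19, so the proportions are 0.0526, 0.2632, 0.1053, 0.0526, 0.0526, 0.0526, 0.1053, 0.0526, 0.0526, 0.2105 (working shown to 4 dp, full precision carried).
Each pᵢ log₂ pᵢ term: 0.0526×(-4.2479)=-0.2236, 0.2632×(-1.9260)=-0.5068, 0.1053×(-3.2479)=-0.3419, 0.0526×(-4.2479)=-0.2236, 0.0526×(-4.2479)=-0.2236, 0.0526×(-4.2479)=-0.2236, 0.1053×(-3.2479)=-0.3419, 0.0526×(-4.2479)=-0.2236, 0.0526×(-4.2479)=-0.2236, 0.2105×(-2.2479)=-0.4732.
Sum = -3.0053, so H' = 3.01.

3.01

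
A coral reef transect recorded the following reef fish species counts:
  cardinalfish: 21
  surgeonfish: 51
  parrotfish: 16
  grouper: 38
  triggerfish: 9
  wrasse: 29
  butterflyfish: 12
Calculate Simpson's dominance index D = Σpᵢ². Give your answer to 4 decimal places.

Total N = 21+51+16+38+9+29+12 = 176, so the proportions are 0.119318, 0.289773, 0.090909, 0.215909, 0.051136, 0.164773, 0.068182 (working shown to 6 dp, full precision carried).
D = 0.119318² + 0.289773² + 0.090909² + 0.215909² + 0.051136² + 0.164773² + 0.068182² = 0.014237 + 0.083968 + 0.008264 + 0.046617 + 0.002615 + 0.027150 + 0.004649 = 0.187500.
To 4 decimal places, D = 0.1875.

0.1875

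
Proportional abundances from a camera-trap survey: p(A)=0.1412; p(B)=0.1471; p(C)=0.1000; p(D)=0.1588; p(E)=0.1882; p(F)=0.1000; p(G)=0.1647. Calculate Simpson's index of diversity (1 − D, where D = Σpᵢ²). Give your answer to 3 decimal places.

0.851

D = 0.1412² + 0.1471² + 0.1² + 0.1588² + 0.1882² + 0.1² + 0.1647² = 0.01994 + 0.02164 + 0.01000 + 0.02522 + 0.03542 + 0.01000 + 0.02713 = 0.14934 (working shown to 5 dp, full precision carried).
So 1 − D = 0.85066, i.e. 0.851 to 3 decimal places.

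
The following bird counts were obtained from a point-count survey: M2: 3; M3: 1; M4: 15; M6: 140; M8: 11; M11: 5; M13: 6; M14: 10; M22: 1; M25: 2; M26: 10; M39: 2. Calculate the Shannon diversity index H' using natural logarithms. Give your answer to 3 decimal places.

Total N = 3+1+15+140+11+5+6+10+1+2+10+2 = 206, so the proportions are 0.01456, 0.00485, 0.07282, 0.67961, 0.0534, 0.02427, 0.02913, 0.04854, 0.00485, 0.00971, 0.04854, 0.00971 (working shown to 5 dp, full precision carried).
Each pᵢ ln pᵢ term: 0.01456×(-4.22926)=-0.06159, 0.00485×(-5.32788)=-0.02586, 0.07282×(-2.61983)=-0.19076, 0.67961×(-0.38623)=-0.26249, 0.0534×(-2.92998)=-0.15646, 0.02427×(-3.71844)=-0.09025, 0.02913×(-3.53612)=-0.10299, 0.04854×(-3.02529)=-0.14686, 0.00485×(-5.32788)=-0.02586, 0.00971×(-4.63473)=-0.04500, 0.04854×(-3.02529)=-0.14686, 0.00971×(-4.63473)=-0.04500.
Sum = -1.29999, so H' = 1.300.

1.300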